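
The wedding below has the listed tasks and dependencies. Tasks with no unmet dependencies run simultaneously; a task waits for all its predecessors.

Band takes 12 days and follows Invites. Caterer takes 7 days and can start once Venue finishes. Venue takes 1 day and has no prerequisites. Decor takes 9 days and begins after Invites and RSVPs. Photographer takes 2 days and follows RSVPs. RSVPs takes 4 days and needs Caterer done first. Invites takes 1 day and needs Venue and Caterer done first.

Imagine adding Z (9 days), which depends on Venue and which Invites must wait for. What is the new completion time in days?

Originally the job takes 21 days.
With Z inserted, Invites now waits for max(Venue, Caterer, Z).
New critical path: Venue→Z→Invites→Band = 1+9+1+12 = 23 ⇒ 23 days.

23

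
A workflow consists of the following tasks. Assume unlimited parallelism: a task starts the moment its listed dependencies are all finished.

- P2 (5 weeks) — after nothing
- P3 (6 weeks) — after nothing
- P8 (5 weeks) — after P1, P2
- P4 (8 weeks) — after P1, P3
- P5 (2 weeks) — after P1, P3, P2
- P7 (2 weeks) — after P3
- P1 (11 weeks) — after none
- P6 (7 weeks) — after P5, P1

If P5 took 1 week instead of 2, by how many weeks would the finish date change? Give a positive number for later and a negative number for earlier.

The binding path is P1→P5→P6 = 11+2+7 = 20; finish at 20 weeks.
Since P5 is critical, the -1 change carries straight to that chain (now 19 weeks).
The binding chain switches to P1→P4 = 11+8 = 19; finish 19 weeks.
Change in finish: 19 − 20 = -1 weeks.

-1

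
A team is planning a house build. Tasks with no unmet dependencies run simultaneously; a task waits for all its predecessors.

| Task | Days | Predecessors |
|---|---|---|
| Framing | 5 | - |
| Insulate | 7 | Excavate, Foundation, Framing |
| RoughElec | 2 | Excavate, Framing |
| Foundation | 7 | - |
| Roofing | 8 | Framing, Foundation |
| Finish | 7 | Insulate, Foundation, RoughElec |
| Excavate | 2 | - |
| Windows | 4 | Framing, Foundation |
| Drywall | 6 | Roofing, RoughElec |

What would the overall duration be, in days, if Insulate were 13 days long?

As given, the longest chain is Foundation→Insulate→Finish = 7+7+7 = 21, so the finish is 21 days.
Insulate is on the critical path; changing it to 13 makes that path 27 days.
That remains the longest chain; total 27 days.

27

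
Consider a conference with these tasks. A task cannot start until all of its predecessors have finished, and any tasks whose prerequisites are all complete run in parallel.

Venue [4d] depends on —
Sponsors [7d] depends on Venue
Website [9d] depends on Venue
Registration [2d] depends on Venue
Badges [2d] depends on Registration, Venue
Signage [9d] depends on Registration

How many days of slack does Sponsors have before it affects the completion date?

Venue→Registration→Signage = 4+2+9 = 15 sets the makespan at 15 days.
Sponsors finishes as early as 11 and must finish by 15.
Slack of Sponsors = 8 − 4 = 4 days.

4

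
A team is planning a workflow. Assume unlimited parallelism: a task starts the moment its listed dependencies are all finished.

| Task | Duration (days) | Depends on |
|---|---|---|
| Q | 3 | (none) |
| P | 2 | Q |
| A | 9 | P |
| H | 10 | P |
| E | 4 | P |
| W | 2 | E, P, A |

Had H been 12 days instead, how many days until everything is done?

17

The binding path is Q→P→A→W = 3+2+9+2 = 16; finish at 16 days.
H has 1 day of float (longest path through it is 15).
New critical path: Q→P→H = 3+2+12 = 17 ⇒ 17 days.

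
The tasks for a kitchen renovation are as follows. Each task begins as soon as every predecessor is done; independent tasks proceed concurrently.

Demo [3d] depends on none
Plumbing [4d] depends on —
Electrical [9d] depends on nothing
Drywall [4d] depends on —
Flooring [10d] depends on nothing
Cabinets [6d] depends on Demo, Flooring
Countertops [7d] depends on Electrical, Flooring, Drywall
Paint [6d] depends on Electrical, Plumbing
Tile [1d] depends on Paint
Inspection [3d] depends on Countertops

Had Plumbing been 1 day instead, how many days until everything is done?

20

Critical path before the change: Flooring→Countertops→Inspection = 10+7+3 = 20 giving 20 days.
Plumbing is off the critical path — its longest chain is 11 days, giving 9 of slack.
The critical path is still Flooring→Countertops→Inspection; finish is now 20 days.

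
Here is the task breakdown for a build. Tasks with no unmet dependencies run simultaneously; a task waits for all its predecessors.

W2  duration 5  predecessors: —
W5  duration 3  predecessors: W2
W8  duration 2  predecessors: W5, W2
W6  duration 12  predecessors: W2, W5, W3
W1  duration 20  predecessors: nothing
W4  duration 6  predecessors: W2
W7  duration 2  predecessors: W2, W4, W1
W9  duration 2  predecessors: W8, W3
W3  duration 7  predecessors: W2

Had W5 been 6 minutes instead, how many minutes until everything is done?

24

As given, the longest chain is W2→W3→W6 = 5+7+12 = 24, so the finish is 24 minutes.
The longest path through W5 is only 20 minutes, so W5 has float 4.
The critical path is still W2→W3→W6; finish is now 24 minutes.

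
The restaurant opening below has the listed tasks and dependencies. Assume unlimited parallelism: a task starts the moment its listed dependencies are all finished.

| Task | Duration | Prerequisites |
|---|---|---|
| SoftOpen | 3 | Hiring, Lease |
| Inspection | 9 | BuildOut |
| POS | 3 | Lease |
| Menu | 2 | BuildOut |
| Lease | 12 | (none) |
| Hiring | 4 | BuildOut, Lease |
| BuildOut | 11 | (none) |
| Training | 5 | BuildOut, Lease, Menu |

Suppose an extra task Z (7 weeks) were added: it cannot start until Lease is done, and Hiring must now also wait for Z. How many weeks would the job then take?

26

Originally the job takes 20 weeks.
With Z inserted, Hiring now waits for max(BuildOut, Lease, Z).
New critical path: Lease→Z→Hiring→SoftOpen = 12+7+4+3 = 26 ⇒ 26 weeks.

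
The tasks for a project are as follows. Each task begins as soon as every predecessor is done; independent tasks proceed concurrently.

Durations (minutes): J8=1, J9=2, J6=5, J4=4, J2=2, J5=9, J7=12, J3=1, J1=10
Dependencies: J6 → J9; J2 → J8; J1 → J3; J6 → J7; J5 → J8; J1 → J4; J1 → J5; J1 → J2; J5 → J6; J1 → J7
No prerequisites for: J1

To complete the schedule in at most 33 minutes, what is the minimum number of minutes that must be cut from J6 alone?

Current finish: 36 minutes; target: 33.
J6 is on every critical path, so each minute cut from J6 cuts the finish by one (this holds down to a finish of 32).
Need 36 − 33 = 3 minutes off J6 → J6 becomes 2 minutes, finish becomes 33.

3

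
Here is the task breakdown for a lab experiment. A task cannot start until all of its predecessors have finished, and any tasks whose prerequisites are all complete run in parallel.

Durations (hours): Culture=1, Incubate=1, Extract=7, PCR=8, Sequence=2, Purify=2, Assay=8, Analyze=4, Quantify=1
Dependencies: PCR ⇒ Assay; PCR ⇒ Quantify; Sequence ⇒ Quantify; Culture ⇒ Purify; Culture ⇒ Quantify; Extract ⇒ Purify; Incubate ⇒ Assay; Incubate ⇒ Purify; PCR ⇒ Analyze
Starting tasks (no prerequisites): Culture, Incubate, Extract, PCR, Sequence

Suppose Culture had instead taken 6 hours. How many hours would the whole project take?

Actual critical path: PCR→Assay = 8+8 = 16 ⇒ 16 hours.
Culture is off the critical path — its longest chain is 3 hours, giving 13 of slack.
The critical path is still PCR→Assay; finish is now 16 hours.

16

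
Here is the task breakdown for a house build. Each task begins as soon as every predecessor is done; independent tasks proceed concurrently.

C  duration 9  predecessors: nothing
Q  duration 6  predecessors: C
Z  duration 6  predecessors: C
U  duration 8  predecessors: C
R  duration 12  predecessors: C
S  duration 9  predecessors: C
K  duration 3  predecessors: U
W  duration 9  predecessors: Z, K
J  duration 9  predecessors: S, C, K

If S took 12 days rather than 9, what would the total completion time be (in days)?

30

As given, the longest chain is C→U→K→W = 9+8+3+9 = 29, so the finish is 29 days.
The longest path through S is only 27 days, so S has float 2.
New critical path: C→S→J = 9+12+9 = 30 ⇒ 30 days.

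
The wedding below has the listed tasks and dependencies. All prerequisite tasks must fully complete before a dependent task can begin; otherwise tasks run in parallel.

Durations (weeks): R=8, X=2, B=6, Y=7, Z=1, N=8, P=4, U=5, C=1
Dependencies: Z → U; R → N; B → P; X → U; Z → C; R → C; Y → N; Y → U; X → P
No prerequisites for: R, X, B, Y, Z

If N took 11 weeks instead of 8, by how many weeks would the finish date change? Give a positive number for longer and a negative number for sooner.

3

As given, the longest chain is R→N = 8+8 = 16, so the finish is 16 weeks.
N lies on that path, so at 11 weeks the path becomes 19 weeks.
That remains the longest chain; total 19 weeks.
Change in finish: 19 − 16 = +3 weeks.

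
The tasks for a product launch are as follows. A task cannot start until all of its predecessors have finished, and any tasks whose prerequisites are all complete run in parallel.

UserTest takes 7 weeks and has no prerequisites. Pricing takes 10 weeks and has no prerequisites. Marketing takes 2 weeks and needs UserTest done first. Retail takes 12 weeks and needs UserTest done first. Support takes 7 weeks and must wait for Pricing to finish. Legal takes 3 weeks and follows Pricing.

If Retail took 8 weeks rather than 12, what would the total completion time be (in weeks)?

17

The binding path is UserTest→Retail = 7+12 = 19; finish at 19 weeks.
Retail lies on that path, so at 8 weeks the path becomes 15 weeks.
The binding chain switches to Pricing→Support = 10+7 = 17; finish 17 weeks.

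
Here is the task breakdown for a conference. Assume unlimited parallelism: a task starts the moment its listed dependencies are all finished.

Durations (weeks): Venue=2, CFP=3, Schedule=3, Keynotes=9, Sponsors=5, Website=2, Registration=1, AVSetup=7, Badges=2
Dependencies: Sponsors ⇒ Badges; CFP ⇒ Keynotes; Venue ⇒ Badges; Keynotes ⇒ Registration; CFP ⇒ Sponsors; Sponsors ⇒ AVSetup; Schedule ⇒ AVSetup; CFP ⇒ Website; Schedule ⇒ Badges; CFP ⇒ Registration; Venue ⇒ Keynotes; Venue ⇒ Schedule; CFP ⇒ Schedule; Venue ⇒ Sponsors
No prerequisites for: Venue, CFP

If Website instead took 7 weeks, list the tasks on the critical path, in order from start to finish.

CFP, Sponsors, AVSetup

The binding path is CFP→Sponsors→AVSetup = 3+5+7 = 15; finish at 15 weeks.
Website is off the critical path — its longest chain is 5 weeks, giving 10 of slack.
No other chain overtakes it, so the finish is 15 weeks.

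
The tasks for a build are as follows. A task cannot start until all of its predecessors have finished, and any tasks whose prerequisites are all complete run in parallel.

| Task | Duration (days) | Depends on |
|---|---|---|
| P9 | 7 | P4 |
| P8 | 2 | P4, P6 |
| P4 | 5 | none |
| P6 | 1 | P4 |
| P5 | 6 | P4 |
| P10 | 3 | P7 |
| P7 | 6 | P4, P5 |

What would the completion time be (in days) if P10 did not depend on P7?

17

With the dependency in place, P4→P5→P7→P10 = 5+6+6+3 = 20 sets the finish at 20 days.
Without P7→P10, P10's earliest start moves from 17 to 0.
After: P4→P5→P7 = 5+6+6 = 17 → 17 days.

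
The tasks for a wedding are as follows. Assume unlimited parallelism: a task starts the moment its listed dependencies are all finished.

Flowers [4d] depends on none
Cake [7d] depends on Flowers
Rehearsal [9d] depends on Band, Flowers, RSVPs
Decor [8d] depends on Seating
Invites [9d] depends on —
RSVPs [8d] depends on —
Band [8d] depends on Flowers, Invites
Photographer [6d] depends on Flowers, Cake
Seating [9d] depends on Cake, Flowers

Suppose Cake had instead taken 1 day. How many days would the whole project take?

Baseline: Flowers→Cake→Seating→Decor = 4+7+9+8 = 28 → 28 days.
Since Cake is critical, the -6 change carries straight to that chain (now 22 days).
Now Invites→Band→Rehearsal = 9+8+9 = 26 is longest, so the finish becomes 26 days.

26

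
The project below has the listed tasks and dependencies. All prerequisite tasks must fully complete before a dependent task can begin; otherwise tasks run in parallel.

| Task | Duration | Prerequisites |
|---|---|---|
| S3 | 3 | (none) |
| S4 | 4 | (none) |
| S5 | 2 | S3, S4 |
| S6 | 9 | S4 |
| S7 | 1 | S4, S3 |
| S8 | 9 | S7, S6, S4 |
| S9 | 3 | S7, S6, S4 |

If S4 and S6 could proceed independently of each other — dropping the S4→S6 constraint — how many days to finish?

With the dependency in place, S4→S6→S8 = 4+9+9 = 22 sets the finish at 22 days.
Without S4→S6, S6's earliest start moves from 4 to 0.
The longest chain is now S6→S8 = 9+9 = 18, so the plan takes 18 days.

18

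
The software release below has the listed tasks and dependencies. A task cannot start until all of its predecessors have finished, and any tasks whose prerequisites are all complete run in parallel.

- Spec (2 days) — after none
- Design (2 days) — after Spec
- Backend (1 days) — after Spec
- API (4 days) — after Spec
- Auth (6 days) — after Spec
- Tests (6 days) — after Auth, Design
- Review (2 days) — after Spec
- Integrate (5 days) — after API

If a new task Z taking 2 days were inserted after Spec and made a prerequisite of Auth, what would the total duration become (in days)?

16

Originally the job takes 14 days.
With Z inserted, Auth now waits for max(Spec, Z).
New critical path: Spec→Z→Auth→Tests = 2+2+6+6 = 16 ⇒ 16 days.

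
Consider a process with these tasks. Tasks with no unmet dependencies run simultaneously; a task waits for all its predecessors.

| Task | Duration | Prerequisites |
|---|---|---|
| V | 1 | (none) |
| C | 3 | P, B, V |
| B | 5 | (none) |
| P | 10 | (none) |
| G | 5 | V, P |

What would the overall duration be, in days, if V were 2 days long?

15

Baseline: P→G = 10+5 = 15 → 15 days.
V has 9 days of float (longest path through it is 6).
The critical path is still P→G; finish is now 15 days.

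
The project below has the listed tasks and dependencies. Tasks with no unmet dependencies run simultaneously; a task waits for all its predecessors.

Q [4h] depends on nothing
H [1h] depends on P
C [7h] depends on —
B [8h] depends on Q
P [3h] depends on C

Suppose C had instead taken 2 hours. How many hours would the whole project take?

Critical path before the change: Q→B = 4+8 = 12 giving 12 hours.
C has 1 hour of float (longest path through it is 11).
The critical path is still Q→B; finish is now 12 hours.

12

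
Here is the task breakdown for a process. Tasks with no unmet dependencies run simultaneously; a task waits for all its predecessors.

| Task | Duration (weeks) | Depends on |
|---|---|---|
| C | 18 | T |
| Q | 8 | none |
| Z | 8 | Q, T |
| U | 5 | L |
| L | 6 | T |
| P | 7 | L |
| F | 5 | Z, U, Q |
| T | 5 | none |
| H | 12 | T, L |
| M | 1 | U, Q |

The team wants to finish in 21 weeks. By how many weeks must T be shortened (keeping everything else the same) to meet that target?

2

Current finish: 23 weeks; target: 21.
T is on every critical path, so each week cut from T cuts the finish by one (this holds down to a finish of 21).
Need 23 − 21 = 2 weeks off T → T becomes 3 weeks, finish becomes 21.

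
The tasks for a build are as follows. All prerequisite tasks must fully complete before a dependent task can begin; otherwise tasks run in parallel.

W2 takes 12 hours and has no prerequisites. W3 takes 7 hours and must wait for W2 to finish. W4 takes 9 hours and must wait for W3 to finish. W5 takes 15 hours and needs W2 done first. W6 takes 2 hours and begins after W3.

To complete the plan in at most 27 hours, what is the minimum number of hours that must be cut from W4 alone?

1

Current finish: 28 hours; target: 27.
W4 is on every critical path, so each hour cut from W4 cuts the finish by one (this holds down to a finish of 27).
Need 28 − 27 = 1 hour off W4 → W4 becomes 8 hours, finish becomes 27.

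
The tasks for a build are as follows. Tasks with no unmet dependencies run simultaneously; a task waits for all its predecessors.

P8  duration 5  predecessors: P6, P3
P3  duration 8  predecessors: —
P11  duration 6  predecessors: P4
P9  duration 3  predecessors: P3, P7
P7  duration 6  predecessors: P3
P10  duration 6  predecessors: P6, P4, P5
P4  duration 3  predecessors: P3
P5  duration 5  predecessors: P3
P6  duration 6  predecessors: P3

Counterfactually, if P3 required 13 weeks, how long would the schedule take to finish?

The binding path is P3→P6→P10 = 8+6+6 = 20; finish at 20 weeks.
Since P3 is critical, the +5 change carries straight to that chain (now 25 weeks).
No other chain overtakes it, so the finish is 25 weeks.

25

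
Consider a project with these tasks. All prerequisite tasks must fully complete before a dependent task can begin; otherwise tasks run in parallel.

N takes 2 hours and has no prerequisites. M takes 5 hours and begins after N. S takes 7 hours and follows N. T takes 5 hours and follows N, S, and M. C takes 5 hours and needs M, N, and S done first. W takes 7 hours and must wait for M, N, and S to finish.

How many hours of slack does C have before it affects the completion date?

The longest chain is N→S→W = 2+7+7 = 16; overall finish 16 hours.
The longest chain containing C totals 14 hours.
Float = 16 − 14 = 2.

2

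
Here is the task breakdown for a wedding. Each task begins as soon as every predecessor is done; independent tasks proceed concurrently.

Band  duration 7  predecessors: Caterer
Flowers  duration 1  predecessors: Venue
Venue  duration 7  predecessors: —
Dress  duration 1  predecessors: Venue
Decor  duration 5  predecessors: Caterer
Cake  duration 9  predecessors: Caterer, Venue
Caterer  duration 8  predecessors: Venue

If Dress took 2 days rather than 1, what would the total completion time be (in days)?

24

The binding path is Venue→Caterer→Cake = 7+8+9 = 24; finish at 24 days.
Dress has 16 days of float (longest path through it is 8).
No other chain overtakes it, so the finish is 24 days.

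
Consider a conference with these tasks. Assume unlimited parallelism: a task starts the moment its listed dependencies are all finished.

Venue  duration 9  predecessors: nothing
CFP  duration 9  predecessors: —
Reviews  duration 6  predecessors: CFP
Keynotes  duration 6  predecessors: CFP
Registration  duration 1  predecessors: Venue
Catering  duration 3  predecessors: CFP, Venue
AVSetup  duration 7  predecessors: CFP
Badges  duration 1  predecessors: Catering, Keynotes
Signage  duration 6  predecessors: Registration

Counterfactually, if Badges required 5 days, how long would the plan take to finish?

Actual critical path: CFP→Keynotes→Badges = 9+6+1 = 16 ⇒ 16 days.
Badges is on the critical path; changing it to 5 makes that path 20 days.
The critical path is still CFP→Keynotes→Badges; finish is now 20 days.

20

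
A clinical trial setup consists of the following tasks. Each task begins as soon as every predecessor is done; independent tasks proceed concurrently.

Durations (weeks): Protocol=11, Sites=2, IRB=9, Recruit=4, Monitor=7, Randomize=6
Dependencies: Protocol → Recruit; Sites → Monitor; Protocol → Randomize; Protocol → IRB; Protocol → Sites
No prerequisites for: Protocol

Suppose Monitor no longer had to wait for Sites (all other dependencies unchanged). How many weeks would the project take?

With the dependency in place, Protocol→IRB = 11+9 = 20 sets the finish at 20 weeks.
Without Sites→Monitor, Monitor's earliest start moves from 13 to 0.
The longest chain is now Protocol→IRB = 11+9 = 20, so the project takes 20 weeks.

20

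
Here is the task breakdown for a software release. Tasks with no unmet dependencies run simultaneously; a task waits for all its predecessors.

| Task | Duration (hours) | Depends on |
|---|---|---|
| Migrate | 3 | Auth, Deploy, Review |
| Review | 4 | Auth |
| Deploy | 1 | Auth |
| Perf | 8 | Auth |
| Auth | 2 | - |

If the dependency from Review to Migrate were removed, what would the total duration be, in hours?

With the dependency in place, Auth→Perf = 2+8 = 10 sets the finish at 10 hours.
Without Review→Migrate, Migrate's earliest start moves from 6 to 3.
After: Auth→Perf = 2+8 = 10 → 10 hours.

10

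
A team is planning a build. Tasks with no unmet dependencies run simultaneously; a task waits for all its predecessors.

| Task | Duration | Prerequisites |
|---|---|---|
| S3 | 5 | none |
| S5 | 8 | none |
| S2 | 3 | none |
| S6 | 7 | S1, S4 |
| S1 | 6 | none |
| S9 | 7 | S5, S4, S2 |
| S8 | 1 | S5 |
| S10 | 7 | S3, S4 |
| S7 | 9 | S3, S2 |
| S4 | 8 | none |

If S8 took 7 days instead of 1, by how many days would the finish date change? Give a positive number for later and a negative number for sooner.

0

Critical path before the change: S4→S6 = 8+7 = 15 giving 15 days.
The longest path through S8 is only 9 days, so S8 has float 6.
No other chain overtakes it, so the finish is 15 days.
Change in finish: 15 − 15 = +0 days.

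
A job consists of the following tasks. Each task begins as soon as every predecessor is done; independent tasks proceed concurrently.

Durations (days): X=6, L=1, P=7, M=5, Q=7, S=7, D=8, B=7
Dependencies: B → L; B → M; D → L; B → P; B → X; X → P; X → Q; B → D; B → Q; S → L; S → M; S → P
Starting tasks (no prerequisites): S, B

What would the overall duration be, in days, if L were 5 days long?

Actual critical path: B→X→P = 7+6+7 = 20 ⇒ 20 days.
L is off the critical path — its longest chain is 16 days, giving 4 of slack.
New critical path: B→D→L = 7+8+5 = 20 ⇒ 20 days.

20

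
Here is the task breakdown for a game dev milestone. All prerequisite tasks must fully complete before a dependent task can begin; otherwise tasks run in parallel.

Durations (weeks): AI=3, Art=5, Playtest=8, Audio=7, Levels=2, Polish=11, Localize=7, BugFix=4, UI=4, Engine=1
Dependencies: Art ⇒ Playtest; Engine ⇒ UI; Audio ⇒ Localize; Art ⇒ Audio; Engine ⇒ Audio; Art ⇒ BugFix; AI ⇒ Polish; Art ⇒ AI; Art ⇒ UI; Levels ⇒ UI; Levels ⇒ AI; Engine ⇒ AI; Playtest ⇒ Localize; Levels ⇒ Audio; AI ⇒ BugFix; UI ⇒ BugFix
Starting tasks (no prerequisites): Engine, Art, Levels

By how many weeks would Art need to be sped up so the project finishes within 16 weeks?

4

Current finish: 20 weeks; target: 16.
Art is on every critical path, so each week cut from Art cuts the finish by one (this holds down to a finish of 16).
Need 20 − 16 = 4 weeks off Art → Art becomes 1 week, finish becomes 16.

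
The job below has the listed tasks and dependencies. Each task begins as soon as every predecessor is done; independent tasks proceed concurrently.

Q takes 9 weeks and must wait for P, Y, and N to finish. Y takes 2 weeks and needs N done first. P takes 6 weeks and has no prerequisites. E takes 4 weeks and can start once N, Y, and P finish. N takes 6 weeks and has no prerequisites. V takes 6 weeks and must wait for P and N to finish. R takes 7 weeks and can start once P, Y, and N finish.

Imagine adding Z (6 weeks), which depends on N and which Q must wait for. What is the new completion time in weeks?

Originally the plan takes 17 weeks.
With Z inserted, Q now waits for max(P, Y, N, Z).
New critical path: N→Z→Q = 6+6+9 = 21 ⇒ 21 weeks.

21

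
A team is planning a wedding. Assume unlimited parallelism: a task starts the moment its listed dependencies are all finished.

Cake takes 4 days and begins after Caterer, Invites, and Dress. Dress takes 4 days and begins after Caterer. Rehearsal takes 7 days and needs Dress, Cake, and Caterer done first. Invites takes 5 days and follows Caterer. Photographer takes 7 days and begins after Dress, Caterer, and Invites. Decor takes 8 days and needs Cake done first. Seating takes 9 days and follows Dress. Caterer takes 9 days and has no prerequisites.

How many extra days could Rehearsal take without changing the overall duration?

1

Critical path: Caterer→Invites→Cake→Decor = 9+5+4+8 = 26, so the finish is 26 days.
The longest chain containing Rehearsal totals 25 days.
Float = 26 − 25 = 1.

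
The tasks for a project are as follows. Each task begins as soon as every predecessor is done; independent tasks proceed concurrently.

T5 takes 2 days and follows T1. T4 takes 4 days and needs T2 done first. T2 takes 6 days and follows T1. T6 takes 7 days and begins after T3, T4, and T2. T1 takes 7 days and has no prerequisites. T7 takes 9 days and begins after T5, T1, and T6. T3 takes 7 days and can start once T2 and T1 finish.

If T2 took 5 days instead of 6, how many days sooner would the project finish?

Actual critical path: T1→T2→T3→T6→T7 = 7+6+7+7+9 = 36 ⇒ 36 days.
T2 is on the critical path; changing it to 5 makes that path 35 days.
That remains the longest chain; total 35 days.
Change in finish: 35 − 36 = -1 days.

1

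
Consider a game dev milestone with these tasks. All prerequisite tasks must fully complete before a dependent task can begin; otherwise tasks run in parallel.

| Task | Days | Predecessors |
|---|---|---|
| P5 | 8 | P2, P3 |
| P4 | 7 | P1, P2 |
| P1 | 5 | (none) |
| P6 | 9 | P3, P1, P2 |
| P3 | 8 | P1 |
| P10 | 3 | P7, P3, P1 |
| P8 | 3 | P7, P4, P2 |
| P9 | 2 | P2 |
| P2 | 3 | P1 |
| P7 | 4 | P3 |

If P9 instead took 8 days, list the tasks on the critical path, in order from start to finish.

The binding path is P1→P3→P6 = 5+8+9 = 22; finish at 22 days.
The longest path through P9 is only 10 days, so P9 has float 12.
No other chain overtakes it, so the finish is 22 days.

P1, P3, P6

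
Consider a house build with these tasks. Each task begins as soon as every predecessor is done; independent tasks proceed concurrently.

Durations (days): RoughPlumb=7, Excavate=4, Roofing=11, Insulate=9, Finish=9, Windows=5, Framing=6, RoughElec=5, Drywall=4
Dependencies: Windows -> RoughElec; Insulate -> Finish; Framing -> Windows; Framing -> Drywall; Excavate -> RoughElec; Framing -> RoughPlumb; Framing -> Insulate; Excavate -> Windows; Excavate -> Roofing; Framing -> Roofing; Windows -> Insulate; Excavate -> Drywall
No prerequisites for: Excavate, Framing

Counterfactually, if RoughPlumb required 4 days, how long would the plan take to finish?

29

As given, the longest chain is Framing→Windows→Insulate→Finish = 6+5+9+9 = 29, so the finish is 29 days.
RoughPlumb is off the critical path — its longest chain is 13 days, giving 16 of slack.
That remains the longest chain; total 29 days.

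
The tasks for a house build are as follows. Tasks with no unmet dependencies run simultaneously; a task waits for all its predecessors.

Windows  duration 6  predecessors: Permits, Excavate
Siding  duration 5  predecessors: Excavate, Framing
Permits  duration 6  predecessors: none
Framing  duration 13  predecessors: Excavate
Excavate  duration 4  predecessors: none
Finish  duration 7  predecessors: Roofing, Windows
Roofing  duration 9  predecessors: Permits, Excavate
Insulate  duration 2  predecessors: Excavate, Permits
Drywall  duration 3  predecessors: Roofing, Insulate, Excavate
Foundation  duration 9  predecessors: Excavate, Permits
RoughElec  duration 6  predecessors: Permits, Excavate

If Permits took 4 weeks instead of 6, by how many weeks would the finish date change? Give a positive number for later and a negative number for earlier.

0

Actual critical path: Permits→Roofing→Finish = 6+9+7 = 22 ⇒ 22 weeks.
Permits lies on that path, so at 4 weeks the path becomes 20 weeks.
New critical path: Excavate→Framing→Siding = 4+13+5 = 22 ⇒ 22 weeks.
Change in finish: 22 − 22 = +0 weeks.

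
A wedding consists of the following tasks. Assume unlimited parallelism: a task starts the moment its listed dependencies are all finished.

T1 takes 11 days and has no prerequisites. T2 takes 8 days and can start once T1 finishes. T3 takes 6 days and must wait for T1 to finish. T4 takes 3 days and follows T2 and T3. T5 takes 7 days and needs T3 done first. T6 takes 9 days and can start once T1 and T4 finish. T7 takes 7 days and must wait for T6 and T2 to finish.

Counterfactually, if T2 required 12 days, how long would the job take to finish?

42

Baseline: T1→T2→T4→T6→T7 = 11+8+3+9+7 = 38 → 38 days.
Since T2 is critical, the +4 change carries straight to that chain (now 42 days).
The critical path is still T1→T2→T4→T6→T7; finish is now 42 days.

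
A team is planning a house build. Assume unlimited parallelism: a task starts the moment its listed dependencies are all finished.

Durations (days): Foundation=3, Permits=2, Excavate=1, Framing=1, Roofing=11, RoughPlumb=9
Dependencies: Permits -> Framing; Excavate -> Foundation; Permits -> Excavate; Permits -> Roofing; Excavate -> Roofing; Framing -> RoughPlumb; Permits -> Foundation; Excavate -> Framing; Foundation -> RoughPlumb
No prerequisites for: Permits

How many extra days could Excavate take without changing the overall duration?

Permits→Excavate→Foundation→RoughPlumb = 2+1+3+9 = 15 sets the makespan at 15 days.
Excavate finishes as early as 3 and must finish by 3.
Slack of Excavate = 2 − 2 = 0 days.

0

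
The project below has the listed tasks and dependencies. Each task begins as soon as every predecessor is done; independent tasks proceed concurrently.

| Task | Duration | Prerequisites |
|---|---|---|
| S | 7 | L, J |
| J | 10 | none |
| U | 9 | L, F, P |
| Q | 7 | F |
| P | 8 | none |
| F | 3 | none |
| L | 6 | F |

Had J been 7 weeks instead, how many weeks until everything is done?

18

Critical path before the change: F→L→U = 3+6+9 = 18 giving 18 weeks.
J has 1 week of float (longest path through it is 17).
The critical path is still F→L→U; finish is now 18 weeks.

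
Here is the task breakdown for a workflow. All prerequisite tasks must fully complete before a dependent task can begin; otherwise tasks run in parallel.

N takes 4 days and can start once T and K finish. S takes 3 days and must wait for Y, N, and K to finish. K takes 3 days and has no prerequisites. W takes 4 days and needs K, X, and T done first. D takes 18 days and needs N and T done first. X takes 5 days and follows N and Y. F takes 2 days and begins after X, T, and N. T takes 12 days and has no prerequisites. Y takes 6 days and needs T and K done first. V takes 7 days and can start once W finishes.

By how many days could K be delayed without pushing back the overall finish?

9

Critical path: T→N→D = 12+4+18 = 34, so the finish is 34 days.
The longest chain containing K totals 25 days.
Float = 34 − 25 = 9.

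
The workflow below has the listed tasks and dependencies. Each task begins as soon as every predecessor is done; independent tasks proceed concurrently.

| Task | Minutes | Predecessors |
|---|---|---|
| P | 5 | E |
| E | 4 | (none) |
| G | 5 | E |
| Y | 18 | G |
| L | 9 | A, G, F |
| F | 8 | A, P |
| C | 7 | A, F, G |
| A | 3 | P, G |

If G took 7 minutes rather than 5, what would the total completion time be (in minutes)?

As given, the longest chain is E→G→A→F→L = 4+5+3+8+9 = 29, so the finish is 29 minutes.
G is on the critical path; changing it to 7 makes that path 31 minutes.
No other chain overtakes it, so the finish is 31 minutes.

31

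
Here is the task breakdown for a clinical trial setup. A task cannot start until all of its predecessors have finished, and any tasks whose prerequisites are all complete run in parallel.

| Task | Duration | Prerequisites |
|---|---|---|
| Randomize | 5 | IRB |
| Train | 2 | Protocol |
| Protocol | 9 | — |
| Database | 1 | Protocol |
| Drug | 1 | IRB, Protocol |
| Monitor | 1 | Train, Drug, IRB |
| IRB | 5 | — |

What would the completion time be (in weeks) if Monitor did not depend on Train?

11

With the dependency in place, Protocol→Train→Monitor = 9+2+1 = 12 sets the finish at 12 weeks.
Without Train→Monitor, Monitor's earliest start moves from 11 to 10.
The longest chain is now Protocol→Train = 9+2 = 11, so the project takes 11 weeks.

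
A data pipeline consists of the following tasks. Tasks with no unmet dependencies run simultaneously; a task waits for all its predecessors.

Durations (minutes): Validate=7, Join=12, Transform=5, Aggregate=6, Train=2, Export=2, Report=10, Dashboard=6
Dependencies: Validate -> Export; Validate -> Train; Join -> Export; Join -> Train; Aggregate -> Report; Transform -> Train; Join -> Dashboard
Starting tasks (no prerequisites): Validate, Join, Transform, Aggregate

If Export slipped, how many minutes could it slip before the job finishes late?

The longest chain is Join→Dashboard = 12+6 = 18; overall finish 18 minutes.
The longest chain containing Export totals 14 minutes.
So Export can slip 18 − 14 = 4 minutes.

4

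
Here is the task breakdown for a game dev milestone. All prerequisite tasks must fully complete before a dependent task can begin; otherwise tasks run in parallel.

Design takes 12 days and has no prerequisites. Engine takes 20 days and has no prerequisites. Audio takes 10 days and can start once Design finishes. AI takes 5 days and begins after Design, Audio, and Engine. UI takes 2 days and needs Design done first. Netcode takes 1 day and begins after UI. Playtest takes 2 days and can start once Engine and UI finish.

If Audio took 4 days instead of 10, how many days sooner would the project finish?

2

As given, the longest chain is Design→Audio→AI = 12+10+5 = 27, so the finish is 27 days.
Audio is on the critical path; changing it to 4 makes that path 21 days.
New critical path: Engine→AI = 20+5 = 25 ⇒ 25 days.
Change in finish: 25 − 27 = -2 days.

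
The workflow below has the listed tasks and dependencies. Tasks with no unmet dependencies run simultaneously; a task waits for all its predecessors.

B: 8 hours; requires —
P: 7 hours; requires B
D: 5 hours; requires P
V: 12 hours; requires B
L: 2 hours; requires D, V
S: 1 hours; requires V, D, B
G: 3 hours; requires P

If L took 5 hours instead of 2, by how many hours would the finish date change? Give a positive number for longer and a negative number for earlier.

As given, the longest chain is B→P→D→L = 8+7+5+2 = 22, so the finish is 22 hours.
Since L is critical, the +3 change carries straight to that chain (now 25 hours).
That remains the longest chain; total 25 hours.
Change in finish: 25 − 22 = +3 hours.

3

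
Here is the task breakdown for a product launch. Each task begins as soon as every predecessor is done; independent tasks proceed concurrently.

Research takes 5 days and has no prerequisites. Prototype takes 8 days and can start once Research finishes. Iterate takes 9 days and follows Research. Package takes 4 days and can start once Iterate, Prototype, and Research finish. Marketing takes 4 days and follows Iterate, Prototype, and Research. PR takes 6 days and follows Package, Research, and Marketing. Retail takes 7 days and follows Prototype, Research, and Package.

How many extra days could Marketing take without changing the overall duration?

Critical path: Research→Iterate→Package→Retail = 5+9+4+7 = 25, so the finish is 25 days.
Longest path through Marketing: 24 days (earliest finish 18, latest finish 19).
Slack of Marketing = 15 − 14 = 1 day.

1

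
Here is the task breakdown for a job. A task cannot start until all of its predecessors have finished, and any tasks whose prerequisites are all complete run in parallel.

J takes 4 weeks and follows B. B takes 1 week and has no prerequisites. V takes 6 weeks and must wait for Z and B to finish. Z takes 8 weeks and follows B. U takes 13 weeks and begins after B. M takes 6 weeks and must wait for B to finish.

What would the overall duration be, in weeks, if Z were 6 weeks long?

As given, the longest chain is B→Z→V = 1+8+6 = 15, so the finish is 15 weeks.
Z is on the critical path; changing it to 6 makes that path 13 weeks.
Now B→U = 1+13 = 14 is longest, so the finish becomes 14 weeks.

14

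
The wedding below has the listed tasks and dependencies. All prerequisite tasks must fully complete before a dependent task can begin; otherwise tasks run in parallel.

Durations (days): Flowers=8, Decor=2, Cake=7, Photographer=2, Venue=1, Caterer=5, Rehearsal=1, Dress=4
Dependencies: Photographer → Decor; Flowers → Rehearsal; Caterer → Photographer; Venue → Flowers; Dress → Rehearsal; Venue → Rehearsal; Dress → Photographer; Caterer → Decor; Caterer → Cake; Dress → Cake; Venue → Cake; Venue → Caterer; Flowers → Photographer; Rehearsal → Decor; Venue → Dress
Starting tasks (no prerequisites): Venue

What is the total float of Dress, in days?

Critical path: Venue→Caterer→Cake = 1+5+7 = 13, so the finish is 13 days.
Longest path through Dress: 12 days (earliest finish 5, latest finish 6).
Slack of Dress = 2 − 1 = 1 day.

1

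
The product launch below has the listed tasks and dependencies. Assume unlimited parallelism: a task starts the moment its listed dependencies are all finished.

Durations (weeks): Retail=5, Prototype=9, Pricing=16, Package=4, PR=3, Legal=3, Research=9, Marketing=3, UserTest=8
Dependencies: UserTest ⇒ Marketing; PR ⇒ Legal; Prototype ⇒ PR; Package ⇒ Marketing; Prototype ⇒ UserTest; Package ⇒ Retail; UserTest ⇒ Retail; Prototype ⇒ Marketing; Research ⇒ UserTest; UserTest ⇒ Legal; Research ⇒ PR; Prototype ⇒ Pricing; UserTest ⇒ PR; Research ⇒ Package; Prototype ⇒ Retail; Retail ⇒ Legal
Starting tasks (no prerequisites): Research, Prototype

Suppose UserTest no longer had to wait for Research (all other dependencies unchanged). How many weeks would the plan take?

Original critical path: Research→UserTest→Retail→Legal = 9+8+5+3 = 25 ⇒ 25 weeks.
Dropping Research→UserTest doesn't change UserTest's earliest start (9); another predecessor still binds.
The longest chain is now Prototype→UserTest→Retail→Legal = 9+8+5+3 = 25, so the plan takes 25 weeks.

25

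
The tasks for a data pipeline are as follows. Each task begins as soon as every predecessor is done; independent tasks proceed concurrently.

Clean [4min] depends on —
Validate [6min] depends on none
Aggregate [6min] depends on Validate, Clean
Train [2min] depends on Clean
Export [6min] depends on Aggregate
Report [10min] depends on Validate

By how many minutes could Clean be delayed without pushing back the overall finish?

2

Critical path: Validate→Aggregate→Export = 6+6+6 = 18, so the finish is 18 minutes.
Longest path through Clean: 16 minutes (earliest finish 4, latest finish 6).
So Clean can slip 6 − 4 = 2 minutes.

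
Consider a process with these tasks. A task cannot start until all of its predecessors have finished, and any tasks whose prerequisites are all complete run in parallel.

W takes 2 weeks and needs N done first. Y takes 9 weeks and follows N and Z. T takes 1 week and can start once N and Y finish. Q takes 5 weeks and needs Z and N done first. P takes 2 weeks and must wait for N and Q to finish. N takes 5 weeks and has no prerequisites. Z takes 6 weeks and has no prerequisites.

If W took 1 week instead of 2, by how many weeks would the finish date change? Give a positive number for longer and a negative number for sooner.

As given, the longest chain is Z→Y→T = 6+9+1 = 16, so the finish is 16 weeks.
The longest path through W is only 7 weeks, so W has float 9.
That remains the longest chain; total 16 weeks.
Change in finish: 16 − 16 = +0 weeks.

0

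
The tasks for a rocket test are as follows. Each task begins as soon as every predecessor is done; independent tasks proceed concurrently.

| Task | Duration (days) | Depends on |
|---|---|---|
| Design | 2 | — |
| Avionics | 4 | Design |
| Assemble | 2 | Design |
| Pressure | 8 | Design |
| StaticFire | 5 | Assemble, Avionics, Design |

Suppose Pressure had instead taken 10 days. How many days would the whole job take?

12

The binding path is Design→Avionics→StaticFire = 2+4+5 = 11; finish at 11 days.
The longest path through Pressure is only 10 days, so Pressure has float 1.
The binding chain switches to Design→Pressure = 2+10 = 12; finish 12 days.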